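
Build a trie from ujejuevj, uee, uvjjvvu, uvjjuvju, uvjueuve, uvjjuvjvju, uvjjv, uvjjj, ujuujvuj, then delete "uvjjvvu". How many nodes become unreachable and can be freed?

2

Walk "uvjjvvu" from the leaf back toward the root, removing each node that no remaining word uses.
The suffix "vu" (2 nodes) is used only by "uvjjvvu"; "uvjjv" is itself a stored word, so pruning stops there.
Nodes removed: 2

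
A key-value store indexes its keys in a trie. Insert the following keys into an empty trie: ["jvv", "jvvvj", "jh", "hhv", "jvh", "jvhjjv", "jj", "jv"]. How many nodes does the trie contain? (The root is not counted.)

14

Count nodes per top-level branch (shared prefixes stored once):
  'h'-branch (hhv): 3 nodes
  'j'-branch (jh, jj, jv, jvh, jvhjjv, jvv, jvvvj): 11 nodes
Sum: 14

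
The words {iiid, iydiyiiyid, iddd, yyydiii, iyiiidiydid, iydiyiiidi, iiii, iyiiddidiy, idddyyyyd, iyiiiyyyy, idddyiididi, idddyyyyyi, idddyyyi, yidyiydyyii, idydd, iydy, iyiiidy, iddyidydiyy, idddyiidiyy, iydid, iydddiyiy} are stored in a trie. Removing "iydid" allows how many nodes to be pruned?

1

A node on "iydid"'s path can go only if nothing else ends at it or branches off below it.
The suffix "d" (1 node) is used only by "iydid"; the node for "iydi" still has the child "y", so pruning stops there.
Nodes removed: 1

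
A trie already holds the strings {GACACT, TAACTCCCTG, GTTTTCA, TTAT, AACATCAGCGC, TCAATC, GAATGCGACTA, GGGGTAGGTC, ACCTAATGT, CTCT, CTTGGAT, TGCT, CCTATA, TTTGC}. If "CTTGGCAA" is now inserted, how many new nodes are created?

The longest prefix of "CTTGGCAA" already in the trie is "CTTGG" (length 5).
So 8 − 5 = 3 new nodes.

3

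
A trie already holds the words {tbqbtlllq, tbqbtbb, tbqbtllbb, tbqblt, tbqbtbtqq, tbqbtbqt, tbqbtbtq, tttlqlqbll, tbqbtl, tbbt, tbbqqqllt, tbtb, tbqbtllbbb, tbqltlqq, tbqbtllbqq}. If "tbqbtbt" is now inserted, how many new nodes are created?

"tbqbtbt" is already a full path in the trie; only an end-marker is added.
No new nodes are needed: 0.

0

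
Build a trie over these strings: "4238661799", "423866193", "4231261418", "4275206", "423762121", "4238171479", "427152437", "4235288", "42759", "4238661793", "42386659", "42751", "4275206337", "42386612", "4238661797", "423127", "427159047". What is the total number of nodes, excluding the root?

61

Insert word by word; a character creates a node only if that edge doesn't already exist:
  "4238661799" → 10 new (4, 2, 3, 8, 6, 6, 1, 7, 9, 9)
  "423866193" → prefix "4238661" already present; 2 new (9, 3)
  "4231261418" → prefix "423" already present; 7 new (1, 2, 6, 1, 4, 1, 8)
  "4275206" → prefix "42" already present; 5 new (7, 5, 2, 0, 6)
  "423762121" → prefix "423" already present; 6 new (7, 6, 2, 1, 2, 1)
  "4238171479" → prefix "4238" already present; 6 new (1, 7, 1, 4, 7, 9)
  "427152437" → prefix "427" already present; 6 new (1, 5, 2, 4, 3, 7)
  "4235288" → prefix "423" already present; 4 new (5, 2, 8, 8)
  "42759" → prefix "4275" already present; 1 new (9)
  "4238661793" → prefix "423866179" already present; 1 new (3)
  "42386659" → prefix "423866" already present; 2 new (5, 9)
  "42751" → prefix "4275" already present; 1 new (1)
  "4275206337" → prefix "4275206" already present; 3 new (3, 3, 7)
  "42386612" → prefix "4238661" already present; 1 new (2)
  "4238661797" → prefix "423866179" already present; 1 new (7)
  "423127" → prefix "42312" already present; 1 new (7)
  "427159047" → prefix "42715" already present; 4 new (9, 0, 4, 7)
Total nodes = 10 + 2 + 7 + 5 + 6 + 6 + 6 + 4 + 1 + 1 + 2 + 1 + 3 + 1 + 1 + 1 + 4 = 61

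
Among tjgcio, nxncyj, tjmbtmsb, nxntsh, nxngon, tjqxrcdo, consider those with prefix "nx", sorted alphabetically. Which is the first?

DFS of the "nx" subtree visits, in order: "nxncyj", "nxngon", "nxntsh"
Position 1: nxncyj

nxncyj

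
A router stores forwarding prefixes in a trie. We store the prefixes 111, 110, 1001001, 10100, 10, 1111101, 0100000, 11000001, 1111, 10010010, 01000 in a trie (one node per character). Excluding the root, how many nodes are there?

For each word, the new-node count is its length minus the longest prefix already in the trie:
  "111" → 3 new (1, 1, 1)
  "110" → prefix "11" already present; 1 new (0)
  "1001001" → prefix "1" already present; 6 new (0, 0, 1, 0, 0, 1)
  "10100" → prefix "10" already present; 3 new (1, 0, 0)
  "10" → prefix "10" already present; 0 new (none)
  "1111101" → prefix "111" already present; 4 new (1, 1, 0, 1)
  "0100000" → 7 new (0, 1, 0, 0, 0, 0, 0)
  "11000001" → prefix "110" already present; 5 new (0, 0, 0, 0, 1)
  "1111" → prefix "1111" already present; 0 new (none)
  "10010010" → prefix "1001001" already present; 1 new (0)
  "01000" → prefix "01000" already present; 0 new (none)
Total nodes = 3 + 1 + 6 + 3 + 0 + 4 + 7 + 5 + 0 + 1 + 0 = 30

30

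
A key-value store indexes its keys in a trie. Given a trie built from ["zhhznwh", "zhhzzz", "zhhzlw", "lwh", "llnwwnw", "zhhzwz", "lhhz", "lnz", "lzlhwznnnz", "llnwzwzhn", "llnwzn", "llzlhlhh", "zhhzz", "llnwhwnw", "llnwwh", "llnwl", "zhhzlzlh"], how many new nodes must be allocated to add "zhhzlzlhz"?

"zhhzlzlh" is already a path in the trie; the remaining "z" must be added.
So 9 − 8 = 1 new nodes.

1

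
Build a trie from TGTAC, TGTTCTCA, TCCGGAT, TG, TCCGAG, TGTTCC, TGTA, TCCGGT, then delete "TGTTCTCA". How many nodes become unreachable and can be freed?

3

A node on "TGTTCTCA"'s path can go only if nothing else ends at it or branches off below it.
The suffix "TCA" (3 nodes) is used only by "TGTTCTCA"; the node for "TGTTC" still has the child "C", so pruning stops there.
Nodes removed: 3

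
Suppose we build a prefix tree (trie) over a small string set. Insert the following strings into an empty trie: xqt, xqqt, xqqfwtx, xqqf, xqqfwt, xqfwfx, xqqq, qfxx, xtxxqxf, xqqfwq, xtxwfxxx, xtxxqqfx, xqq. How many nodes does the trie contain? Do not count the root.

33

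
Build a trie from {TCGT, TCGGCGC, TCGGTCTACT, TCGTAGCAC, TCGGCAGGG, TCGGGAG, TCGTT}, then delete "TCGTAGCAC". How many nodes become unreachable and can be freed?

5

A node on "TCGTAGCAC"'s path can go only if nothing else ends at it or branches off below it.
The suffix "AGCAC" (5 nodes) is used only by "TCGTAGCAC"; the node for "TCGT" still has the child "T", so pruning stops there.
Nodes removed: 5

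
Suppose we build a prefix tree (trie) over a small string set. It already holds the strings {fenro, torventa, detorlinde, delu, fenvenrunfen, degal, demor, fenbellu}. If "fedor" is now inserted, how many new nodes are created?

3

Walking "fedor" from the root, the first 2 characters ("fe") follow existing edges; "d" is the first miss.
New nodes needed: |"fedor"| − 2 = 5 − 2 = 3.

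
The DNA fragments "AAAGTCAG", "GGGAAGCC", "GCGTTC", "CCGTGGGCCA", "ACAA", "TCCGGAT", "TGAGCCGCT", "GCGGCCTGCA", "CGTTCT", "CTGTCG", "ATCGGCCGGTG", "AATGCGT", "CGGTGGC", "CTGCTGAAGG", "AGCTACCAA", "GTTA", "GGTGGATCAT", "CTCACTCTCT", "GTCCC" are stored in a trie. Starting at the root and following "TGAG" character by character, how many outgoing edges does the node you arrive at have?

1

Follow the path "TGAG" to its node, then look at its outgoing edges.
Distinct next characters after "TGAG": C.
That node has 1 child edge.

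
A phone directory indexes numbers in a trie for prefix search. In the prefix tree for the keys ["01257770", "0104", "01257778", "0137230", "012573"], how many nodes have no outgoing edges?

5

A leaf is a node with no children — equivalently, the end of a word that is not a proper prefix of any other stored word.
Those words: "0104", "012573", "01257770", "01257778", "0137230"
Leaf count: 5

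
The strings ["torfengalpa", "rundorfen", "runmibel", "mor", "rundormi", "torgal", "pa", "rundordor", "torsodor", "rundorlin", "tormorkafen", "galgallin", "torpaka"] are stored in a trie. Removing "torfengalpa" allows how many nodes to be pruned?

8

A node on "torfengalpa"'s path can go only if nothing else ends at it or branches off below it.
The suffix "fengalpa" (8 nodes) is used only by "torfengalpa"; the node for "tor" still has the child "g", so pruning stops there.
Nodes removed: 8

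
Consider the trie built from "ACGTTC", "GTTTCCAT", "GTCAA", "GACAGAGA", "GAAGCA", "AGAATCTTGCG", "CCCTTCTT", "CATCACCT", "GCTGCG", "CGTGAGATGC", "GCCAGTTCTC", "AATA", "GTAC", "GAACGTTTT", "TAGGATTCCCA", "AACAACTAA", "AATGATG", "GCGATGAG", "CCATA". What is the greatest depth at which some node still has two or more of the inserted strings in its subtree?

Equivalently: take the maximum, over all pairs, of their longest common prefix length.
e.g. "AATA" and "AATGATG" share the prefix "AAT" of length 3; no pair shares a longer one.
Longest shared-prefix length: 3

3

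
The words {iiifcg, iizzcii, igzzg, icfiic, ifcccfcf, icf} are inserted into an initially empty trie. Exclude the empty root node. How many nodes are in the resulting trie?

Insert word by word; a character creates a node only if that edge doesn't already exist:
  "iiifcg" → 6 new (i, i, i, f, c, g)
  "iizzcii" → prefix "ii" already present; 5 new (z, z, c, i, i)
  "igzzg" → prefix "i" already present; 4 new (g, z, z, g)
  "icfiic" → prefix "i" already present; 5 new (c, f, i, i, c)
  "ifcccfcf" → prefix "i" already present; 7 new (f, c, c, c, f, c, f)
  "icf" → prefix "icf" already present; 0 new (none)
Total nodes = 6 + 5 + 4 + 5 + 7 + 0 = 27

27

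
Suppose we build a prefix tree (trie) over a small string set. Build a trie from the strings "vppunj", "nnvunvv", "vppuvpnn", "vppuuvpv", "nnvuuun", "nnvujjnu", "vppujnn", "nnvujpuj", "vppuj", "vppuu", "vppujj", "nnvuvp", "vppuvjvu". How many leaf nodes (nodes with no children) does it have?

11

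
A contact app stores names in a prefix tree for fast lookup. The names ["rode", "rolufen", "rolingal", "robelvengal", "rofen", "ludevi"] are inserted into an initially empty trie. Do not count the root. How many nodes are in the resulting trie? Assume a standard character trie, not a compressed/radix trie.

Insert word by word; a character creates a node only if that edge doesn't already exist:
  "rode" → 4 new (r, o, d, e)
  "rolufen" → prefix "ro" already present; 5 new (l, u, f, e, n)
  "rolingal" → prefix "rol" already present; 5 new (i, n, g, a, l)
  "robelvengal" → prefix "ro" already present; 9 new (b, e, l, v, e, n, g, a, l)
  "rofen" → prefix "ro" already present; 3 new (f, e, n)
  "ludevi" → 6 new (l, u, d, e, v, i)
Total nodes = 4 + 5 + 5 + 9 + 3 + 6 = 32

32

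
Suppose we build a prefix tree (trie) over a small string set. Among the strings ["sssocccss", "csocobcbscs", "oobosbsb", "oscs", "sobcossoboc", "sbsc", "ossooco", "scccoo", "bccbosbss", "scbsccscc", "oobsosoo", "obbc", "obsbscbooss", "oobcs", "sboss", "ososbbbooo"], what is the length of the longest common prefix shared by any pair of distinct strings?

The deepest shared node is where two words last agree before diverging.
e.g. "oobcs" and "oobosbsb" share the prefix "oob" of length 3; no pair shares a longer one.
Longest shared-prefix length: 3

3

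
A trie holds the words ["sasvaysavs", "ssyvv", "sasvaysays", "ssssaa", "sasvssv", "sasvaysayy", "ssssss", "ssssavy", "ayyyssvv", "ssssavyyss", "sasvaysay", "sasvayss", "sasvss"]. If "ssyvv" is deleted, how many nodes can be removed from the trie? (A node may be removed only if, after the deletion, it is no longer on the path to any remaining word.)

A node on "ssyvv"'s path can go only if nothing else ends at it or branches off below it.
The suffix "yvv" (3 nodes) is used only by "ssyvv"; the node for "ss" still has the child "s", so pruning stops there.
Nodes removed: 3

3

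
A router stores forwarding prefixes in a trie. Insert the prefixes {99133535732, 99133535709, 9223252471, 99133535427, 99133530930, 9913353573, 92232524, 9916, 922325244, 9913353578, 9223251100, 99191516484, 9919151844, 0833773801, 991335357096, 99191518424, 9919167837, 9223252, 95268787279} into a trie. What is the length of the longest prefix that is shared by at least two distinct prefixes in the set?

11

Equivalently: take the maximum, over all pairs, of their longest common prefix length.
e.g. "99133535709" and "991335357096" share the prefix "99133535709" of length 11; no pair shares a longer one.
Longest shared-prefix length: 11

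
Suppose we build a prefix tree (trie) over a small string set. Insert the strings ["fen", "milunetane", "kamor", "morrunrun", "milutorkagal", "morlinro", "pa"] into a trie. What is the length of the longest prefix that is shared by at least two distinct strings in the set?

Look for the deepest trie node that still has at least two words in its subtree.
e.g. "milunetane" and "milutorkagal" share the prefix "milu" of length 4; no pair shares a longer one.
Longest shared-prefix length: 4

4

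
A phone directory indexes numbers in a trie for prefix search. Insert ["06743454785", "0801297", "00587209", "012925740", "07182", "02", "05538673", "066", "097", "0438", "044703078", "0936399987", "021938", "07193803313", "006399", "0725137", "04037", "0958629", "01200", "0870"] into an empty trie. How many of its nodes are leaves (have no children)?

19

A leaf is a node with no children — equivalently, the end of a word that is not a proper prefix of any other stored word.
Those words: "00587209", "006399", "01200", "012925740", "021938", "04037", "0438", "044703078", "05538673", "066", "06743454785", "07182", "07193803313", "0725137", "0801297", "0870", "0936399987", "0958629", "097"
Leaf count: 19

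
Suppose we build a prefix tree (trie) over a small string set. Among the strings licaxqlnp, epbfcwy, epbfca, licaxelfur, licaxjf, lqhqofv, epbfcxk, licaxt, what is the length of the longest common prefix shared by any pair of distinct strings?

Equivalently: take the maximum, over all pairs, of their longest common prefix length.
"epbfca" and "epbfcwy" agree on "epbfc" (5 characters) before diverging; nothing deeper is shared.
Longest shared-prefix length: 5

5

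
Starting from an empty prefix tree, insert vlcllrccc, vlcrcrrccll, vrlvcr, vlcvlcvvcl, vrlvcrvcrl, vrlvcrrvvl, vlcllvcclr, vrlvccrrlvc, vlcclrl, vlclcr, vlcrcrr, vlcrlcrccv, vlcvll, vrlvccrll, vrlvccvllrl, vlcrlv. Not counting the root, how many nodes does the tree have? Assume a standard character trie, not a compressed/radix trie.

69

Insert word by word; a character creates a node only if that edge doesn't already exist:
  "vlcllrccc" → 9 new (v, l, c, l, l, r, c, c, c)
  "vlcrcrrccll" → prefix "vlc" already present; 8 new (r, c, r, r, c, c, l, l)
  "vrlvcr" → prefix "v" already present; 5 new (r, l, v, c, r)
  "vlcvlcvvcl" → prefix "vlc" already present; 7 new (v, l, c, v, v, c, l)
  "vrlvcrvcrl" → prefix "vrlvcr" already present; 4 new (v, c, r, l)
  "vrlvcrrvvl" → prefix "vrlvcr" already present; 4 new (r, v, v, l)
  "vlcllvcclr" → prefix "vlcll" already present; 5 new (v, c, c, l, r)
  "vrlvccrrlvc" → prefix "vrlvc" already present; 6 new (c, r, r, l, v, c)
  "vlcclrl" → prefix "vlc" already present; 4 new (c, l, r, l)
  "vlclcr" → prefix "vlcl" already present; 2 new (c, r)
  "vlcrcrr" → prefix "vlcrcrr" already present; 0 new (none)
  "vlcrlcrccv" → prefix "vlcr" already present; 6 new (l, c, r, c, c, v)
  "vlcvll" → prefix "vlcvl" already present; 1 new (l)
  "vrlvccrll" → prefix "vrlvccr" already present; 2 new (l, l)
  "vrlvccvllrl" → prefix "vrlvcc" already present; 5 new (v, l, l, r, l)
  "vlcrlv" → prefix "vlcrl" already present; 1 new (v)
Total nodes = 9 + 8 + 5 + 7 + 4 + 4 + 5 + 6 + 4 + 2 + 0 + 6 + 1 + 2 + 5 + 1 = 69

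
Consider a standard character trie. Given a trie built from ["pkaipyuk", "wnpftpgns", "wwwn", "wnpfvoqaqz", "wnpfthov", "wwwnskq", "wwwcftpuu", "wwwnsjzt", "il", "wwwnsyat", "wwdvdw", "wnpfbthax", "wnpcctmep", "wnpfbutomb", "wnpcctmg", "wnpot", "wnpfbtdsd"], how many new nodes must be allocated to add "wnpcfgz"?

Walking "wnpcfgz" from the root, the first 4 characters ("wnpc") follow existing edges; "f" is the first miss.
So 7 − 4 = 3 new nodes.

3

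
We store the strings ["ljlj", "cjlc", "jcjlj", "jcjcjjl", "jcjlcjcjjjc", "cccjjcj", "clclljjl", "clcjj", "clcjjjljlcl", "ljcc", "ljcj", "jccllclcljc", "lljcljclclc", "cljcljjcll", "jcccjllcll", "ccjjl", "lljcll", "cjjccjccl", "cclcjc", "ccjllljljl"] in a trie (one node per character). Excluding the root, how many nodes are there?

Trace insertions, counting only characters that open a new branch:
  "ljlj" → 4 new (l, j, l, j)
  "cjlc" → 4 new (c, j, l, c)
  "jcjlj" → 5 new (j, c, j, l, j)
  "jcjcjjl" → prefix "jcj" already present; 4 new (c, j, j, l)
  "jcjlcjcjjjc" → prefix "jcjl" already present; 7 new (c, j, c, j, j, j, c)
  "cccjjcj" → prefix "c" already present; 6 new (c, c, j, j, c, j)
  "clclljjl" → prefix "c" already present; 7 new (l, c, l, l, j, j, l)
  "clcjj" → prefix "clc" already present; 2 new (j, j)
  "clcjjjljlcl" → prefix "clcjj" already present; 6 new (j, l, j, l, c, l)
  "ljcc" → prefix "lj" already present; 2 new (c, c)
  "ljcj" → prefix "ljc" already present; 1 new (j)
  "jccllclcljc" → prefix "jc" already present; 9 new (c, l, l, c, l, c, l, j, c)
  "lljcljclclc" → prefix "l" already present; 10 new (l, j, c, l, j, c, l, c, l, c)
  "cljcljjcll" → prefix "cl" already present; 8 new (j, c, l, j, j, c, l, l)
  "jcccjllcll" → prefix "jcc" already present; 7 new (c, j, l, l, c, l, l)
  "ccjjl" → prefix "cc" already present; 3 new (j, j, l)
  "lljcll" → prefix "lljcl" already present; 1 new (l)
  "cjjccjccl" → prefix "cj" already present; 7 new (j, c, c, j, c, c, l)
  "cclcjc" → prefix "cc" already present; 4 new (l, c, j, c)
  "ccjllljljl" → prefix "ccj" already present; 7 new (l, l, l, j, l, j, l)
Total nodes = 4 + 4 + 5 + 4 + 7 + 6 + 7 + 2 + 6 + 2 + 1 + 9 + 10 + 8 + 7 + 3 + 1 + 7 + 4 + 7 = 104

104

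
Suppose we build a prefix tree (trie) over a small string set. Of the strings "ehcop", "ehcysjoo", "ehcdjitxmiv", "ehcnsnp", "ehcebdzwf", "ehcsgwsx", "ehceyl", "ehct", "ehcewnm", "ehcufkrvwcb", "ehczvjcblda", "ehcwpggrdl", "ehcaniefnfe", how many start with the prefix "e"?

Walk to "e"; the words in its subtree are exactly those with that prefix.
Matches: "ehcaniefnfe", "ehcdjitxmiv", "ehcebdzwf", "ehcewnm", "ehceyl", "ehcnsnp", "ehcop", "ehcsgwsx", "ehct", "ehcufkrvwcb", "ehcwpggrdl", "ehcysjoo", "ehczvjcblda"
Count: 13

13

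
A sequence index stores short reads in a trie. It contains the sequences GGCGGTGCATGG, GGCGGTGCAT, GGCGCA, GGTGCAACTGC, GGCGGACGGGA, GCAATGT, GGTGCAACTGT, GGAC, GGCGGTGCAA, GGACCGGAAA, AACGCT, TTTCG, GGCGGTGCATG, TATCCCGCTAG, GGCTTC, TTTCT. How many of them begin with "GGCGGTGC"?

4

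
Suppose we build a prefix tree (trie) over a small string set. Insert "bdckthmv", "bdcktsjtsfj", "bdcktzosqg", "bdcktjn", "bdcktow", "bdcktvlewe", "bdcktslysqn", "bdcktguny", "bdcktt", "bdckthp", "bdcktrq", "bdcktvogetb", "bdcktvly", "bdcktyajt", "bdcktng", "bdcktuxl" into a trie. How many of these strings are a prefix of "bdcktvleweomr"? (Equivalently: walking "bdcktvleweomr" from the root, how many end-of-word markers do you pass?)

1

Check each prefix of "bdcktvleweomr" against the stored set — each match is an end-marker on the path.
Prefixes of the query that are stored words: "bdcktvlewe"
Count: 1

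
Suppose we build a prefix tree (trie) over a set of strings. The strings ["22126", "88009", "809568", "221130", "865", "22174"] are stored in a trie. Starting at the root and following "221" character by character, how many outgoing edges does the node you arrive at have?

3

Walk "221" from the root, arriving at one node.
Distinct next characters after "221": 1, 2, 7.
That node has 3 child edges.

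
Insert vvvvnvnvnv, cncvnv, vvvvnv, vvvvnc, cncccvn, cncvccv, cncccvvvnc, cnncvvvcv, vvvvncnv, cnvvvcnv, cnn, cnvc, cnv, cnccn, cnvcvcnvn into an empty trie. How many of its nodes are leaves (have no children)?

Leaves are exactly the stored words that no other stored word extends.
Those words: "cncccvn", "cncccvvvnc", "cnccn", "cncvccv", "cncvnv", "cnncvvvcv", "cnvcvcnvn", "cnvvvcnv", "vvvvncnv", "vvvvnvnvnv"
Leaf count: 10

10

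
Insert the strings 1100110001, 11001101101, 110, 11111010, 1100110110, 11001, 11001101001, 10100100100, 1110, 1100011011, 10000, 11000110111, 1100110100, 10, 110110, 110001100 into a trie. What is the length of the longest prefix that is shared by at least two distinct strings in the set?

Look for the deepest trie node that still has at least two words in its subtree.
e.g. "1100011011" and "11000110111" share the prefix "1100011011" of length 10; no pair shares a longer one.
Longest shared-prefix length: 10

10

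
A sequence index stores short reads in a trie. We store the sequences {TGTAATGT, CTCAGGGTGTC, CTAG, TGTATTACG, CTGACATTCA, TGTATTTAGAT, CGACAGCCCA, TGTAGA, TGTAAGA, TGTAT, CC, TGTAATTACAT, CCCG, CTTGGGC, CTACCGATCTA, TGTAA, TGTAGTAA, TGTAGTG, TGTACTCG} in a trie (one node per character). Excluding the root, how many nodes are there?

81

For each word, the new-node count is its length minus the longest prefix already in the trie:
  "TGTAATGT" → 8 new (T, G, T, A, A, T, G, T)
  "CTCAGGGTGTC" → 11 new (C, T, C, A, G, G, G, T, G, T, C)
  "CTAG" → prefix "CT" already present; 2 new (A, G)
  "TGTATTACG" → prefix "TGTA" already present; 5 new (T, T, A, C, G)
  "CTGACATTCA" → prefix "CT" already present; 8 new (G, A, C, A, T, T, C, A)
  "TGTATTTAGAT" → prefix "TGTATT" already present; 5 new (T, A, G, A, T)
  "CGACAGCCCA" → prefix "C" already present; 9 new (G, A, C, A, G, C, C, C, A)
  "TGTAGA" → prefix "TGTA" already present; 2 new (G, A)
  "TGTAAGA" → prefix "TGTAA" already present; 2 new (G, A)
  "TGTAT" → prefix "TGTAT" already present; 0 new (none)
  "CC" → prefix "C" already present; 1 new (C)
  "TGTAATTACAT" → prefix "TGTAAT" already present; 5 new (T, A, C, A, T)
  "CCCG" → prefix "CC" already present; 2 new (C, G)
  "CTTGGGC" → prefix "CT" already present; 5 new (T, G, G, G, C)
  "CTACCGATCTA" → prefix "CTA" already present; 8 new (C, C, G, A, T, C, T, A)
  "TGTAA" → prefix "TGTAA" already present; 0 new (none)
  "TGTAGTAA" → prefix "TGTAG" already present; 3 new (T, A, A)
  "TGTAGTG" → prefix "TGTAGT" already present; 1 new (G)
  "TGTACTCG" → prefix "TGTA" already present; 4 new (C, T, C, G)
Total nodes = 8 + 11 + 2 + 5 + 8 + 5 + 9 + 2 + 2 + 0 + 1 + 5 + 2 + 5 + 8 + 0 + 3 + 1 + 4 = 81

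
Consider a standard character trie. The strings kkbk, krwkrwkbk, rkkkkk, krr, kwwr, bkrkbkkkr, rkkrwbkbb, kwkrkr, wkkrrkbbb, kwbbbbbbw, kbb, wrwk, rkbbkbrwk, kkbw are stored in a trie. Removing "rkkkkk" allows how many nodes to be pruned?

3

After clearing the end-marker at "rkkkkk", prune upward until reaching a node still needed by another word.
The suffix "kkk" (3 nodes) is used only by "rkkkkk"; the node for "rkk" still has the child "r", so pruning stops there.
Nodes removed: 3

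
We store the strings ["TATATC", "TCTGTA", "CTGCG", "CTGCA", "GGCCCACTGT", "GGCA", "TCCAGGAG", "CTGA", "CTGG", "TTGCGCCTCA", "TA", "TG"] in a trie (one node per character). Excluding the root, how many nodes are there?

For each word, the new-node count is its length minus the longest prefix already in the trie:
  "TATATC" → 6 new (T, A, T, A, T, C)
  "TCTGTA" → prefix "T" already present; 5 new (C, T, G, T, A)
  "CTGCG" → 5 new (C, T, G, C, G)
  "CTGCA" → prefix "CTGC" already present; 1 new (A)
  "GGCCCACTGT" → 10 new (G, G, C, C, C, A, C, T, G, T)
  "GGCA" → prefix "GGC" already present; 1 new (A)
  "TCCAGGAG" → prefix "TC" already present; 6 new (C, A, G, G, A, G)
  "CTGA" → prefix "CTG" already present; 1 new (A)
  "CTGG" → prefix "CTG" already present; 1 new (G)
  "TTGCGCCTCA" → prefix "T" already present; 9 new (T, G, C, G, C, C, T, C, A)
  "TA" → prefix "TA" already present; 0 new (none)
  "TG" → prefix "T" already present; 1 new (G)
Total nodes = 6 + 5 + 5 + 1 + 10 + 1 + 6 + 1 + 1 + 9 + 0 + 1 = 46

46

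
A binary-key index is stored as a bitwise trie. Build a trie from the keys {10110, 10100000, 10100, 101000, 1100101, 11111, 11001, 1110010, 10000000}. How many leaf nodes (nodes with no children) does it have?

6

Leaves are exactly the stored words that no other stored word extends.
Those words: "10000000", "10100000", "10110", "1100101", "1110010", "11111"
Leaf count: 6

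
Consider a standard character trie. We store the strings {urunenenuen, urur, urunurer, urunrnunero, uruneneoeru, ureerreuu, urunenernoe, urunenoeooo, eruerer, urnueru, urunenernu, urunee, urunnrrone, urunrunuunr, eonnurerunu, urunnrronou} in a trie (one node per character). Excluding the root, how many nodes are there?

Trace insertions, counting only characters that open a new branch:
  "urunenenuen" → 11 new (u, r, u, n, e, n, e, n, u, e, n)
  "urur" → prefix "uru" already present; 1 new (r)
  "urunurer" → prefix "urun" already present; 4 new (u, r, e, r)
  "urunrnunero" → prefix "urun" already present; 7 new (r, n, u, n, e, r, o)
  "uruneneoeru" → prefix "urunene" already present; 4 new (o, e, r, u)
  "ureerreuu" → prefix "ur" already present; 7 new (e, e, r, r, e, u, u)
  "urunenernoe" → prefix "urunene" already present; 4 new (r, n, o, e)
  "urunenoeooo" → prefix "urunen" already present; 5 new (o, e, o, o, o)
  "eruerer" → 7 new (e, r, u, e, r, e, r)
  "urnueru" → prefix "ur" already present; 5 new (n, u, e, r, u)
  "urunenernu" → prefix "urunenern" already present; 1 new (u)
  "urunee" → prefix "urune" already present; 1 new (e)
  "urunnrrone" → prefix "urun" already present; 6 new (n, r, r, o, n, e)
  "urunrunuunr" → prefix "urunr" already present; 6 new (u, n, u, u, n, r)
  "eonnurerunu" → prefix "e" already present; 10 new (o, n, n, u, r, e, r, u, n, u)
  "urunnrronou" → prefix "urunnrron" already present; 2 new (o, u)
Total nodes = 11 + 1 + 4 + 7 + 4 + 7 + 4 + 5 + 7 + 5 + 1 + 1 + 6 + 6 + 10 + 2 = 81

81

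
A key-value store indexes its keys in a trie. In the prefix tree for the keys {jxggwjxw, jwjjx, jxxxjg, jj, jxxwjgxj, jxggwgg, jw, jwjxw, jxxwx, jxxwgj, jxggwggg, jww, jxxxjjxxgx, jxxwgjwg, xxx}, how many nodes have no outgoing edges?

12

Leaves are exactly the stored words that no other stored word extends.
Those words: "jj", "jwjjx", "jwjxw", "jww", "jxggwggg", "jxggwjxw", "jxxwgjwg", "jxxwjgxj", "jxxwx", "jxxxjg", "jxxxjjxxgx", "xxx"
Leaf count: 12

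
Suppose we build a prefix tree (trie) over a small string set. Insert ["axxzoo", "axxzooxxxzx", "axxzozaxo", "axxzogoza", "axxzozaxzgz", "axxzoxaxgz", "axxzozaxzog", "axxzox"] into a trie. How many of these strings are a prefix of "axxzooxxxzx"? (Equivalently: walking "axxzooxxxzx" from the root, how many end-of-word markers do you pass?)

2

Walk "axxzooxxxzx" from the root; an end-of-word marker is hit whenever a stored word is a prefix of "axxzooxxxzx".
Prefixes of the query that are stored words: "axxzoo", "axxzooxxxzx"
Count: 2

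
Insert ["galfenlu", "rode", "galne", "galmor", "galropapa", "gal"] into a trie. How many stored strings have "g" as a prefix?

5

Filter for entries beginning with "g":
Words under "g": gal, galfenlu, galmor, galne, galropapa
Count: 5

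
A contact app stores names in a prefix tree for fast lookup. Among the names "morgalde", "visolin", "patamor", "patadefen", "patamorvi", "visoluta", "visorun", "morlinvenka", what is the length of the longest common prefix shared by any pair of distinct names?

7

The deepest shared node is where two words last agree before diverging.
e.g. "patamor" and "patamorvi" share the prefix "patamor" of length 7; no pair shares a longer one.
Longest shared-prefix length: 7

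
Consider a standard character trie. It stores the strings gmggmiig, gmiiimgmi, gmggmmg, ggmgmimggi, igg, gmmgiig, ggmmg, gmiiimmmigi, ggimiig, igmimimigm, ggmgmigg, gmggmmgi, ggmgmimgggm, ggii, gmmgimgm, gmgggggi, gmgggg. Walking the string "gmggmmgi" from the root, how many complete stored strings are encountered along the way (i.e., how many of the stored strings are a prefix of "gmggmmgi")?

Traverse "gmggmmgi" character by character; count nodes along the way that are marked as word ends.
Prefixes of the query that are stored words: "gmggmmg", "gmggmmgi"
Count: 2

2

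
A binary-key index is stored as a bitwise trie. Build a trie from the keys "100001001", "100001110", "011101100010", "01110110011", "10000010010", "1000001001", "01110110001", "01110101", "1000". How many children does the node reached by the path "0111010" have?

1

Walk "0111010" from the root, arriving at one node.
Characters that immediately follow "0111010" among the stored strings: {1}.
That node has 1 child edge.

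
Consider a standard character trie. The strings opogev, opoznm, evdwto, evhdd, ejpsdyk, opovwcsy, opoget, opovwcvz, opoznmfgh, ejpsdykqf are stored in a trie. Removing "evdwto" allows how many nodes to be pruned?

4

After clearing the end-marker at "evdwto", prune upward until reaching a node still needed by another word.
The suffix "dwto" (4 nodes) is used only by "evdwto"; the node for "ev" still has the child "h", so pruning stops there.
Nodes removed: 4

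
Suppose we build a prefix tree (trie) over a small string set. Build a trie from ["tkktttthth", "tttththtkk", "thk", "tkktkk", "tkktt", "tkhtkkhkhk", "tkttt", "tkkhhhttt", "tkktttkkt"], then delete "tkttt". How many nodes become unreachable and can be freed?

Walk "tkttt" from the leaf back toward the root, removing each node that no remaining word uses.
The suffix "ttt" (3 nodes) is used only by "tkttt"; the node for "tk" still has the child "k", so pruning stops there.
Nodes removed: 3

3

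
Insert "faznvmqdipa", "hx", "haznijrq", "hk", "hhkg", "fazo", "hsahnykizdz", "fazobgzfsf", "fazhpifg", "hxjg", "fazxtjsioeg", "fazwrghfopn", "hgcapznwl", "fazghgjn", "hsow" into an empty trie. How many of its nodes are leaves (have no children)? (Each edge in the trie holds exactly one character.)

13

A leaf is a node with no children — equivalently, the end of a word that is not a proper prefix of any other stored word.
Those words: "fazghgjn", "fazhpifg", "faznvmqdipa", "fazobgzfsf", "fazwrghfopn", "fazxtjsioeg", "haznijrq", "hgcapznwl", "hhkg", "hk", "hsahnykizdz", "hsow", "hxjg"
Leaf count: 13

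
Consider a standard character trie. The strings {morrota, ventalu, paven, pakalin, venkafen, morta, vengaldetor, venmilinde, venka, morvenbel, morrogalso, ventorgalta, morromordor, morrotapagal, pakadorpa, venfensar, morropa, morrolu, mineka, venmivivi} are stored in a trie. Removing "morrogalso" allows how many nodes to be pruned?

5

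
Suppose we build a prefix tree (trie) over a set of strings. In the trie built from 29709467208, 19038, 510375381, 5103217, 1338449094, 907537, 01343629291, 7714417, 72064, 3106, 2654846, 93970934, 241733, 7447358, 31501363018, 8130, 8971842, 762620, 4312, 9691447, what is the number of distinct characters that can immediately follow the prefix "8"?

2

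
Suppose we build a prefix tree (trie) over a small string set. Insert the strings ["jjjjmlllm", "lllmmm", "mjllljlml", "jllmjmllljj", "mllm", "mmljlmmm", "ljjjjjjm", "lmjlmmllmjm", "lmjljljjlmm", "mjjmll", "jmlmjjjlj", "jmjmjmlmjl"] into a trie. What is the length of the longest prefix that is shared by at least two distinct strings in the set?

Look for the deepest trie node that still has at least two words in its subtree.
e.g. "lmjljljjlmm" and "lmjlmmllmjm" share the prefix "lmjl" of length 4; no pair shares a longer one.
Longest shared-prefix length: 4

4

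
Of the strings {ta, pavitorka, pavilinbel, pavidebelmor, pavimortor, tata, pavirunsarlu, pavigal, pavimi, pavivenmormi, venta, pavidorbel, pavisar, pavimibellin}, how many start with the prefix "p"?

Traverse to the node for "p", then collect every word in that subtree.
Words under "p": pavidebelmor, pavidorbel, pavigal, pavilinbel, pavimi, pavimibellin, pavimortor, pavirunsarlu, pavisar, pavitorka, pavivenmormi
Count: 11

11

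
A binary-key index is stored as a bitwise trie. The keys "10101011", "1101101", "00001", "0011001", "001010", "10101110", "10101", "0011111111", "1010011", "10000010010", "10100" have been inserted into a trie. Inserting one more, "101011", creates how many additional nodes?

"101011" is already a full path in the trie; only an end-marker is added.
No new nodes are needed: 0.

0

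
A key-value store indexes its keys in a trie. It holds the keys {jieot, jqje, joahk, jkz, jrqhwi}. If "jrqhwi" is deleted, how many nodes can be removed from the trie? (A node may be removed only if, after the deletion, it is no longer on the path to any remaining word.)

A node on "jrqhwi"'s path can go only if nothing else ends at it or branches off below it.
The suffix "rqhwi" (5 nodes) is used only by "jrqhwi"; the node for "j" still has the child "i", so pruning stops there.
Nodes removed: 5

5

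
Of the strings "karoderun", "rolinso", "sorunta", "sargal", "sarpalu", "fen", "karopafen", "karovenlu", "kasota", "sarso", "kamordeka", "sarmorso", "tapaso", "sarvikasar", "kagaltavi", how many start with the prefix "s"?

Traverse to the node for "s", then collect every word in that subtree.
Words under "s": sargal, sarmorso, sarpalu, sarso, sarvikasar, sorunta
Count: 6

6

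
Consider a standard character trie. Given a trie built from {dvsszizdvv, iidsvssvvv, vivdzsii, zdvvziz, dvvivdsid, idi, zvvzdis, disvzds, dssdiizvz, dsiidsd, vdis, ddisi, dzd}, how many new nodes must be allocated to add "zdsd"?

Walking "zdsd" from the root, the first 2 characters ("zd") follow existing edges; "s" is the first miss.
Each of the 2 remaining characters creates one node.

2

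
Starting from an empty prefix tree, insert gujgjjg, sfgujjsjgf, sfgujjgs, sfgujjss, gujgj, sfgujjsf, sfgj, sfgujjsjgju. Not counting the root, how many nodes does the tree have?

24

Trie structure (* marks end of a word):
(root)
├─ g
│  └─ u
│     └─ j
│        └─ g
│           └─ j *
│              └─ j
│                 └─ g *
└─ s
   └─ f
      └─ g
         ├─ j *
         └─ u
            └─ j
               └─ j
                  ├─ g
                  │  └─ s *
                  └─ s
                     ├─ f *
                     ├─ j
                     │  └─ g
                     │     ├─ f *
                     │     └─ j
                     │        └─ u *
                     └─ s *
Counting every labelled node above: 24.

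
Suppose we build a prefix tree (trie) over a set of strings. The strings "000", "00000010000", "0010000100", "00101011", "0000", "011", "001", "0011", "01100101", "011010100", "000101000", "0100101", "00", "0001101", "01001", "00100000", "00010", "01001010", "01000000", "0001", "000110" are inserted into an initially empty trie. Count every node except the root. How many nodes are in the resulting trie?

56

Trace insertions, counting only characters that open a new branch:
  "000" → 3 new (0, 0, 0)
  "00000010000" → prefix "000" already present; 8 new (0, 0, 0, 1, 0, 0, 0, 0)
  "0010000100" → prefix "00" already present; 8 new (1, 0, 0, 0, 0, 1, 0, 0)
  "00101011" → prefix "0010" already present; 4 new (1, 0, 1, 1)
  "0000" → prefix "0000" already present; 0 new (none)
  "011" → prefix "0" already present; 2 new (1, 1)
  "001" → prefix "001" already present; 0 new (none)
  "0011" → prefix "001" already present; 1 new (1)
  "01100101" → prefix "011" already present; 5 new (0, 0, 1, 0, 1)
  "011010100" → prefix "0110" already present; 5 new (1, 0, 1, 0, 0)
  "000101000" → prefix "000" already present; 6 new (1, 0, 1, 0, 0, 0)
  "0100101" → prefix "01" already present; 5 new (0, 0, 1, 0, 1)
  "00" → prefix "00" already present; 0 new (none)
  "0001101" → prefix "0001" already present; 3 new (1, 0, 1)
  "01001" → prefix "01001" already present; 0 new (none)
  "00100000" → prefix "0010000" already present; 1 new (0)
  "00010" → prefix "00010" already present; 0 new (none)
  "01001010" → prefix "0100101" already present; 1 new (0)
  "01000000" → prefix "0100" already present; 4 new (0, 0, 0, 0)
  "0001" → prefix "0001" already present; 0 new (none)
  "000110" → prefix "000110" already present; 0 new (none)
Total nodes = 3 + 8 + 8 + 4 + 0 + 2 + 0 + 1 + 5 + 5 + 6 + 5 + 0 + 3 + 0 + 1 + 0 + 1 + 4 + 0 + 0 = 56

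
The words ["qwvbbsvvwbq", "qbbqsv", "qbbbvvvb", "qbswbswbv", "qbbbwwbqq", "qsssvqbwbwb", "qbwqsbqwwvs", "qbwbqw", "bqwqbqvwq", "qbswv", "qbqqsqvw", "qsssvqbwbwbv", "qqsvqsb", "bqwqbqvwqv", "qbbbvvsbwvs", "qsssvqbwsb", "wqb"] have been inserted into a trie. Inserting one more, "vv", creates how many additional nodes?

2

Nothing in the trie begins with "v"; the whole of "vv" is new.
2 − 0 = 2 new nodes.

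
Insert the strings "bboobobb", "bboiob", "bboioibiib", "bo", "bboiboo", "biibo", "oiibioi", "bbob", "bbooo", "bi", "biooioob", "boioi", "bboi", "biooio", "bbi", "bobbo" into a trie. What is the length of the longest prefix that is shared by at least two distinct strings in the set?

Equivalently: take the maximum, over all pairs, of their longest common prefix length.
"biooio" and "biooioob" agree on "biooio" (6 characters) before diverging; nothing deeper is shared.
Longest shared-prefix length: 6

6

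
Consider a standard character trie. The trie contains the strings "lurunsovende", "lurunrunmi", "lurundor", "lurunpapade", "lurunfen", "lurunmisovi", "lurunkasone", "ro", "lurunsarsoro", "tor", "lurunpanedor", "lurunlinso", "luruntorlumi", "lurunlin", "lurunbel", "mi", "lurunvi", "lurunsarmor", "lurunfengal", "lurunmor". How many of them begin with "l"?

Traverse to the node for "l", then collect every word in that subtree.
Words under "l": lurunbel, lurundor, lurunfen, lurunfengal, lurunkasone, lurunlin, lurunlinso, lurunmisovi, lurunmor, lurunpanedor, lurunpapade, lurunrunmi, lurunsarmor, lurunsarsoro, lurunsovende, luruntorlumi, lurunvi
Count: 17

17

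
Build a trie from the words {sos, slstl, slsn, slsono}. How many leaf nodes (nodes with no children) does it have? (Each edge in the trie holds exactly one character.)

4

Leaves are exactly the stored words that no other stored word extends.
Those words: "slsn", "slsono", "slstl", "sos"
Leaf count: 4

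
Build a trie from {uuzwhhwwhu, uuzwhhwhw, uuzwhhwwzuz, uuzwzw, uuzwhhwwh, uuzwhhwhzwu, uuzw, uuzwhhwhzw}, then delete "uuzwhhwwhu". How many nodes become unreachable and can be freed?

Walk "uuzwhhwwhu" from the leaf back toward the root, removing each node that no remaining word uses.
The suffix "u" (1 node) is used only by "uuzwhhwwhu"; "uuzwhhwwh" is itself a stored word, so pruning stops there.
Nodes removed: 1

1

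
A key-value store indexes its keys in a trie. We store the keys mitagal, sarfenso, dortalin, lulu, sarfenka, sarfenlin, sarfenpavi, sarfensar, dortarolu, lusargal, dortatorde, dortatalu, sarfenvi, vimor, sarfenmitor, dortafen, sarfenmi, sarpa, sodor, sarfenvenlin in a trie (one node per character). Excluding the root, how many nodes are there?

Trace insertions, counting only characters that open a new branch:
  "mitagal" → 7 new (m, i, t, a, g, a, l)
  "sarfenso" → 8 new (s, a, r, f, e, n, s, o)
  "dortalin" → 8 new (d, o, r, t, a, l, i, n)
  "lulu" → 4 new (l, u, l, u)
  "sarfenka" → prefix "sarfen" already present; 2 new (k, a)
  "sarfenlin" → prefix "sarfen" already present; 3 new (l, i, n)
  "sarfenpavi" → prefix "sarfen" already present; 4 new (p, a, v, i)
  "sarfensar" → prefix "sarfens" already present; 2 new (a, r)
  "dortarolu" → prefix "dorta" already present; 4 new (r, o, l, u)
  "lusargal" → prefix "lu" already present; 6 new (s, a, r, g, a, l)
  "dortatorde" → prefix "dorta" already present; 5 new (t, o, r, d, e)
  "dortatalu" → prefix "dortat" already present; 3 new (a, l, u)
  "sarfenvi" → prefix "sarfen" already present; 2 new (v, i)
  "vimor" → 5 new (v, i, m, o, r)
  "sarfenmitor" → prefix "sarfen" already present; 5 new (m, i, t, o, r)
  "dortafen" → prefix "dorta" already present; 3 new (f, e, n)
  "sarfenmi" → prefix "sarfenmi" already present; 0 new (none)
  "sarpa" → prefix "sar" already present; 2 new (p, a)
  "sodor" → prefix "s" already present; 4 new (o, d, o, r)
  "sarfenvenlin" → prefix "sarfenv" already present; 5 new (e, n, l, i, n)
Total nodes = 7 + 8 + 8 + 4 + 2 + 3 + 4 + 2 + 4 + 6 + 5 + 3 + 2 + 5 + 5 + 3 + 0 + 2 + 4 + 5 = 82

82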